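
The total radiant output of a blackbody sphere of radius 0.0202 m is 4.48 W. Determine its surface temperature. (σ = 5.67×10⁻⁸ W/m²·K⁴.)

A = 4πr² = 4π × (0.0202)² = 5.13×10^-3 m².
From P = σAT⁴, T = (P / σA)^(1/4) = (4.48 / (5.67×10⁻⁸ × 5.13×10^-3))^(1/4).
T = (1.54×10^10)^(1/4) = 352 K.

T ≈ 352 K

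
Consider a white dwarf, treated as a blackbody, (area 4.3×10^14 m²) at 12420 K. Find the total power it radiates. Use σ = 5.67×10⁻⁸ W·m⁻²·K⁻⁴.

P = σAT⁴ = 5.67×10⁻⁸ × 4.30×10^14 × (12420)⁴ = 5.67×10⁻⁸ × 4.30×10^14 × 2.38×10^16.
P = 5.80×10^23 W.

P ≈ 5.80×10^23 W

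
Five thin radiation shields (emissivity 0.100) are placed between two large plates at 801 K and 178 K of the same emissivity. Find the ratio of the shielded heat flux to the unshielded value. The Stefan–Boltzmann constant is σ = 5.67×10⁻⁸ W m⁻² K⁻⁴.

With N identical shields there are N+1 = 6 gaps in series, each with the same radiative resistance, so the flux falls to 1/(N+1) of its unshielded value.

ratio ≈ 0.167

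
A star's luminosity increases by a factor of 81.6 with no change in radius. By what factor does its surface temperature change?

factor ≈ 3.01

P ∝ T⁴ ⇒ T ∝ P^(1/4), so T scales by (81.6)^(1/4) = 3.01.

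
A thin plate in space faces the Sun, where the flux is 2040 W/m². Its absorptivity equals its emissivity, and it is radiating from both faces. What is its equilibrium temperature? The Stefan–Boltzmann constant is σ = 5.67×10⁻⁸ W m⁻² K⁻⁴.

Absorbed flux αS = emitted flux 2εσT⁴ per unit area; with α = ε this gives T = (S/2σ)^(1/4).
T = (2040 / (2 × 5.67×10⁻⁸))^(1/4) = (1.80×10^10)^(1/4).
T = 366 K.

T ≈ 366 K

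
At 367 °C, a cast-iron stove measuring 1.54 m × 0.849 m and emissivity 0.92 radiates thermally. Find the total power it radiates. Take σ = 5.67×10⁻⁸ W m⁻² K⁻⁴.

P ≈ 11400 W

A = 1.54 × 0.849 = 1.31 m².
367 °C = 640 K.
P = εσAT⁴ = 0.92 × 5.67×10⁻⁸ × 1.31 × (640)⁴ = 0.92 × 5.67×10⁻⁸ × 1.31 × 1.68×10^11.
P = 11400 W.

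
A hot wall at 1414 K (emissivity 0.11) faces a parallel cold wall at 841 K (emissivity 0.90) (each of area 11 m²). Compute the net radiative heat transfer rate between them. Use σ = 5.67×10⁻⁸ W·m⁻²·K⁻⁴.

Q ≈ 2.37×10^5 W

For two large parallel gray plates, q = σ(T₁⁴ − T₂⁴) / (1/ε₁ + 1/ε₂ − 1).
1/ε₁ + 1/ε₂ − 1 = 1/0.11 + 1/0.90 − 1 = 9.202.
T₁⁴ − T₂⁴ = 4.00×10^12 − 5.00×10^11 = 3.50×10^12 K⁴.
q = 5.67×10⁻⁸ × 3.50×10^12 / 9.202 = 21500 W/m².
Q = q·A = 21500 × 11 = 2.37×10^5 W.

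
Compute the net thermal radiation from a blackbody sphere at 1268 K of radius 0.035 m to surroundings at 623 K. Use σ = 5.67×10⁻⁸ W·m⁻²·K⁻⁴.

Q ≈ 2120 W

A = 4πr² = 4π × (0.035)² = 0.0154 m².
Q = σA(T⁴ − T_s⁴). T⁴ − T_s⁴ = (1268)⁴ − (623)⁴ = 2.59×10^12 − 1.51×10^11 = 2.43×10^12 K⁴.
Q = 5.67×10⁻⁸ × 0.0154 × 2.43×10^12 = 2120 W.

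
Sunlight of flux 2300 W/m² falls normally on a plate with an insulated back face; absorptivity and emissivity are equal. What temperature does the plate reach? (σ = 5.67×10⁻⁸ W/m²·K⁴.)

T ≈ 449 K

Absorbed flux αS = emitted flux εσT⁴ (one radiating face); with α = ε, T = (S/σ)^(1/4).
T = (2300 / 5.67×10⁻⁸)^(1/4) = (4.06×10^10)^(1/4).
T = 449 K.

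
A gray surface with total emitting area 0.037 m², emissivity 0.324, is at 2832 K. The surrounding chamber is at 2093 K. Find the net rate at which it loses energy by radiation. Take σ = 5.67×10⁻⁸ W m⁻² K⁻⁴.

Q = εσA(T⁴ − T_s⁴). T⁴ − T_s⁴ = (2832)⁴ − (2093)⁴ = 6.43×10^13 − 1.92×10^13 = 4.51×10^13 K⁴.
Q = 0.324 × 5.67×10⁻⁸ × 0.0370 × 4.51×10^13 = 30700 W.

Q ≈ 30700 W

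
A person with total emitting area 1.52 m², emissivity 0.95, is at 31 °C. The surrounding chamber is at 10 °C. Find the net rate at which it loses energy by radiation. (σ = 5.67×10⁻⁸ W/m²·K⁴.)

Convert: 31 °C = 304 K; 10 °C = 283 K.
Q = εσA(T⁴ − T_s⁴). T⁴ − T_s⁴ = (304)⁴ − (283)⁴ = 8.54×10^9 − 6.41×10^9 = 2.13×10^9 K⁴.
Q = 0.95 × 5.67×10⁻⁸ × 1.52 × 2.13×10^9 = 174 W.

Q ≈ 174 W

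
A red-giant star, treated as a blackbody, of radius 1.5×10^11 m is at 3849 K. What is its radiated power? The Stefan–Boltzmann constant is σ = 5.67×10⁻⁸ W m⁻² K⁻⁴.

P ≈ 3.52×10^30 W

A = 4πr² = 4π × (1.5×10^11)² = 2.83×10^23 m².
P = σAT⁴ = 5.67×10⁻⁸ × 2.83×10^23 × (3849)⁴ = 5.67×10⁻⁸ × 2.83×10^23 × 2.19×10^14.
P = 3.52×10^30 W.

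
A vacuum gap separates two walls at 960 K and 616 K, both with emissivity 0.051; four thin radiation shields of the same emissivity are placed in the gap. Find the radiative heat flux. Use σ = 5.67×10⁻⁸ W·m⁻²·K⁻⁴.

Each of the 5 gaps contributes resistance (2/ε − 1) = 2/0.051 − 1 = 38.22; total = 191.1.
q = σ(T₁⁴ − T₂⁴) / 191.1 = 5.67×10⁻⁸ × 7.05×10^11 / 191.1 = 209 W/m².

q ≈ 209 W/m²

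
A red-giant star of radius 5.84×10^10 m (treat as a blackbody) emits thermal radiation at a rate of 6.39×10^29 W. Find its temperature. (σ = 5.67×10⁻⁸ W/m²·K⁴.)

T ≈ 4030 K

A = 4πr² = 4π × (5.84×10^10)² = 4.29×10^22 m².
From P = σAT⁴, T = (P / σA)^(1/4) = (6.39×10^29 / (5.67×10⁻⁸ × 4.29×10^22))^(1/4).
T = (2.63×10^14)^(1/4) = 4030 K.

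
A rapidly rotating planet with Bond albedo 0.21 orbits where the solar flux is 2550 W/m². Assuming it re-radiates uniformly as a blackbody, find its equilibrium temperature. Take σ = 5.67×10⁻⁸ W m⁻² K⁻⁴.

Power absorbed = (1−a)S·πR²; power emitted = 4πR²σT⁴. Equating and cancelling πR²:
T = ((1−a)S / 4σ)^(1/4) = (2010 / (4 × 5.67×10⁻⁸))^(1/4) = (8.88×10^9)^(1/4).
T = 307 K.

T ≈ 307 K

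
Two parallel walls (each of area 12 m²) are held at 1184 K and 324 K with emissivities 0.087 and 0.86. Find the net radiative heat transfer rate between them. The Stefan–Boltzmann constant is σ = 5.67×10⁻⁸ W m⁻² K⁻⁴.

For two large parallel gray plates, q = σ(T₁⁴ − T₂⁴) / (1/ε₁ + 1/ε₂ − 1).
1/ε₁ + 1/ε₂ − 1 = 1/0.087 + 1/0.86 − 1 = 11.66.
T₁⁴ − T₂⁴ = 1.97×10^12 − 1.10×10^10 = 1.95×10^12 K⁴.
q = 5.67×10⁻⁸ × 1.95×10^12 / 11.66 = 9510 W/m².
Q = q·A = 9510 × 12 = 1.14×10^5 W.

Q ≈ 1.14×10^5 W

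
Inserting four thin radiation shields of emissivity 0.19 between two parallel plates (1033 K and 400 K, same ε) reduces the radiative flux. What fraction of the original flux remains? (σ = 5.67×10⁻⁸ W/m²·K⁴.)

ratio ≈ 0.200

With N identical shields there are N+1 = 5 gaps in series, each with the same radiative resistance, so the flux falls to 1/(N+1) of its unshielded value.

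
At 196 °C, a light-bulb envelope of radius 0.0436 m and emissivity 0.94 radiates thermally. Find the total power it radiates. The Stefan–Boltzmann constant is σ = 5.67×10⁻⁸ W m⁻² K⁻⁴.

P ≈ 61.6 W

A = 4πr² = 4π × (0.0436)² = 0.0239 m².
196 °C = 469 K.
Stefan–Boltzmann: P = εσAT⁴ = 0.94 × 5.67×10⁻⁸ × 0.0239 × (469)⁴ = 0.94 × 5.67×10⁻⁸ × 0.0239 × 4.84×10^10.
P = 61.6 W.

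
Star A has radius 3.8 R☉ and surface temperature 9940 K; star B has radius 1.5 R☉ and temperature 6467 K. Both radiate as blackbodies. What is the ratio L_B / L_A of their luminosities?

L = 4πR²σT⁴ ∝ R²T⁴, so L_B/L_A = (1.5/3.8)² × (6467/9940)⁴ = 0.156 × 0.179 = 0.0279.

L_B/L_A ≈ 0.0279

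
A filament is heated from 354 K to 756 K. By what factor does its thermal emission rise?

P ∝ T⁴, so the ratio is (756/354)⁴ = (2.136)⁴ = 20.8.

ratio ≈ 20.8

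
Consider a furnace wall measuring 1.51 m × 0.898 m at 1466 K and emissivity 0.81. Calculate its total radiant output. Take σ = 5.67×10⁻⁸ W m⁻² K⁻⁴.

P ≈ 2.88×10^5 W

A = 1.51 × 0.898 = 1.36 m².
Stefan–Boltzmann: P = εσAT⁴ = 0.81 × 5.67×10⁻⁸ × 1.36 × (1466)⁴ = 0.81 × 5.67×10⁻⁸ × 1.36 × 4.62×10^12.
P = 2.88×10^5 W.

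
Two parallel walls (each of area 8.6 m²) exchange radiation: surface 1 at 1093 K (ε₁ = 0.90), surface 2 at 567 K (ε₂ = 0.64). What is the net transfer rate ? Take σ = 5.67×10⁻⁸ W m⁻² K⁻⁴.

Q ≈ 3.86×10^5 W

For two large parallel gray plates, q = σ(T₁⁴ − T₂⁴) / (1/ε₁ + 1/ε₂ − 1).
1/ε₁ + 1/ε₂ − 1 = 1/0.90 + 1/0.64 − 1 = 1.674.
T₁⁴ − T₂⁴ = 1.43×10^12 − 1.03×10^11 = 1.32×10^12 K⁴.
q = 5.67×10⁻⁸ × 1.32×10^12 / 1.674 = 44800 W/m².
Q = q·A = 44800 × 8.6 = 3.86×10^5 W.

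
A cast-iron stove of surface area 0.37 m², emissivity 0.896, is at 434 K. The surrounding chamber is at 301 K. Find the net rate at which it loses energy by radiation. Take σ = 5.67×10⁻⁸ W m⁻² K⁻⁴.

Q = εσA(T⁴ − T_s⁴). T⁴ − T_s⁴ = (434)⁴ − (301)⁴ = 3.55×10^10 − 8.21×10^9 = 2.73×10^10 K⁴.
Q = 0.896 × 5.67×10⁻⁸ × 0.370 × 2.73×10^10 = 513 W.

Q ≈ 513 W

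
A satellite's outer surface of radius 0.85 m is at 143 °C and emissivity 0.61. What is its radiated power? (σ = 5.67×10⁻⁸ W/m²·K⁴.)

P ≈ 9400 W

A = 4πr² = 4π × (0.85)² = 9.08 m².
143 °C = 416 K.
P = εσAT⁴ = 0.61 × 5.67×10⁻⁸ × 9.08 × (416)⁴ = 0.61 × 5.67×10⁻⁸ × 9.08 × 2.99×10^10.
P = 9400 W.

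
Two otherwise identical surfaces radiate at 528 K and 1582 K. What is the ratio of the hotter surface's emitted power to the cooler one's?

ratio ≈ 80.6

P ∝ T⁴, so the ratio is (1582/528)⁴ = (2.996)⁴ = 80.6.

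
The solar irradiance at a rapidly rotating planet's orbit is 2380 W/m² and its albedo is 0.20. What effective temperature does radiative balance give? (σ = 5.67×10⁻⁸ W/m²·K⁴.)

Power absorbed = (1−a)S·πR²; power emitted = 4πR²σT⁴. Equating and cancelling πR²:
T = ((1−a)S / 4σ)^(1/4) = (1900 / (4 × 5.67×10⁻⁸))^(1/4) = (8.40×10^9)^(1/4).
T = 303 K.

T ≈ 303 K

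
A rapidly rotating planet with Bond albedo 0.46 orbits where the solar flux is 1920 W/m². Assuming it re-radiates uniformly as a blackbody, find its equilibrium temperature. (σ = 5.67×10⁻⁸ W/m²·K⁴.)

Power absorbed = (1−a)S·πR²; power emitted = 4πR²σT⁴. Equating and cancelling πR²:
T = ((1−a)S / 4σ)^(1/4) = (1040 / (4 × 5.67×10⁻⁸))^(1/4) = (4.57×10^9)^(1/4).
T = 260 K.

T ≈ 260 K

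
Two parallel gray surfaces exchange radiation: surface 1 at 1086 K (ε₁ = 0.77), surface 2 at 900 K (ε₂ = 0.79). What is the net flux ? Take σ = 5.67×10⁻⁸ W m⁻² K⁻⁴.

q ≈ 26600 W/m²

For two large parallel gray plates, q = σ(T₁⁴ − T₂⁴) / (1/ε₁ + 1/ε₂ − 1).
1/ε₁ + 1/ε₂ − 1 = 1/0.77 + 1/0.79 − 1 = 1.565.
T₁⁴ − T₂⁴ = 1.39×10^12 − 6.56×10^11 = 7.35×10^11 K⁴.
q = 5.67×10⁻⁸ × 7.35×10^11 / 1.565 = 26600 W/m².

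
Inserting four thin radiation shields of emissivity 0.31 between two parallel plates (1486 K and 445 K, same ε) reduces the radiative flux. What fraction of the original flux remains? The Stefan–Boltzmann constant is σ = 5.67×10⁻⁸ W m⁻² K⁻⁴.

With N identical shields there are N+1 = 5 gaps in series, each with the same radiative resistance, so the flux falls to 1/(N+1) of its unshielded value.

ratio ≈ 0.200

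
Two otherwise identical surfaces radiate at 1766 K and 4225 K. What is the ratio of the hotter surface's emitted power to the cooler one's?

ratio ≈ 32.8

P ∝ T⁴, so the ratio is (4225/1766)⁴ = (2.392)⁴ = 32.8.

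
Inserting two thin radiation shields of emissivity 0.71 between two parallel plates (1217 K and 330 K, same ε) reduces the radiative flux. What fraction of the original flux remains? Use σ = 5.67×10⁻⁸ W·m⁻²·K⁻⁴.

ratio ≈ 0.333

With N identical shields there are N+1 = 3 gaps in series, each with the same radiative resistance, so the flux falls to 1/(N+1) of its unshielded value.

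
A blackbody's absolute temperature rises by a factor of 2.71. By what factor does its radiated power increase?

factor ≈ 53.9

P ∝ T⁴, so the power scales as (2.71)⁴ = 53.9.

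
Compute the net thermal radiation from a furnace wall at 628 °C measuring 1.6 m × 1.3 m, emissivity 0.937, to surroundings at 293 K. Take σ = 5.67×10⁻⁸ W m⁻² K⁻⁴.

A = 1.6 × 1.3 = 2.08 m².
Convert: 628 °C = 901 K.
Q = εσA(T⁴ − T_s⁴). T⁴ − T_s⁴ = (901)⁴ − (293)⁴ = 6.59×10^11 − 7.37×10^9 = 6.52×10^11 K⁴.
Q = 0.937 × 5.67×10⁻⁸ × 2.08 × 6.52×10^11 = 72000 W.

Q ≈ 72000 W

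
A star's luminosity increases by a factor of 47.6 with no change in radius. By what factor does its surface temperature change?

factor ≈ 2.63

P ∝ T⁴ ⇒ T ∝ P^(1/4), so T scales by (47.6)^(1/4) = 2.63.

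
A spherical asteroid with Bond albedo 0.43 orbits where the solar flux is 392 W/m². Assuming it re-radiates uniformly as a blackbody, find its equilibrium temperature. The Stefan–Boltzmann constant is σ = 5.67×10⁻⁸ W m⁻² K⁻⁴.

Power absorbed = (1−a)S·πR²; power emitted = 4πR²σT⁴. Equating and cancelling πR²:
T = ((1−a)S / 4σ)^(1/4) = (223 / (4 × 5.67×10⁻⁸))^(1/4) = (9.85×10^8)^(1/4).
T = 177 K.

T ≈ 177 K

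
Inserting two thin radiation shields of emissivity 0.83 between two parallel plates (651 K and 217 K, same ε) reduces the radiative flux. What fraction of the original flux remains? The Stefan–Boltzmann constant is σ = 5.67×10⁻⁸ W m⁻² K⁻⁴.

With N identical shields there are N+1 = 3 gaps in series, each with the same radiative resistance, so the flux falls to 1/(N+1) of its unshielded value.

ratio ≈ 0.333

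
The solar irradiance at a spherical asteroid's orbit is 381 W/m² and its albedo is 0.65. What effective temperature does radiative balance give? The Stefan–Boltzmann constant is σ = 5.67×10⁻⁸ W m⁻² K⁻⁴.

T ≈ 156 K

Power absorbed = (1−a)S·πR²; power emitted = 4πR²σT⁴. Equating and cancelling πR²:
T = ((1−a)S / 4σ)^(1/4) = (133 / (4 × 5.67×10⁻⁸))^(1/4) = (5.88×10^8)^(1/4).
T = 156 K.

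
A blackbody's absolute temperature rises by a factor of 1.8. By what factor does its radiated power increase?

factor ≈ 10.5

P ∝ T⁴, so the power scales as (1.8)⁴ = 10.5.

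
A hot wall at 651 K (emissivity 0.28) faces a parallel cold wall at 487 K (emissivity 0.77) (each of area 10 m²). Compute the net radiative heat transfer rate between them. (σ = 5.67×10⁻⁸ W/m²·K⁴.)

Q ≈ 18100 W

For two large parallel gray plates, q = σ(T₁⁴ − T₂⁴) / (1/ε₁ + 1/ε₂ − 1).
1/ε₁ + 1/ε₂ − 1 = 1/0.28 + 1/0.77 − 1 = 3.870.
T₁⁴ − T₂⁴ = 1.80×10^11 − 5.62×10^10 = 1.23×10^11 K⁴.
q = 5.67×10⁻⁸ × 1.23×10^11 / 3.870 = 1810 W/m².
Q = q·A = 1810 × 10 = 18100 W.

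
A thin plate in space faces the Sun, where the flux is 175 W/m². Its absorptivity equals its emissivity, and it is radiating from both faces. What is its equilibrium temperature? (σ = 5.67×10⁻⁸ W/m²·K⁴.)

T ≈ 198 K

Absorbed flux αS = emitted flux 2εσT⁴ per unit area; with α = ε this gives T = (S/2σ)^(1/4).
T = (175 / (2 × 5.67×10⁻⁸))^(1/4) = (1.54×10^9)^(1/4).
T = 198 K.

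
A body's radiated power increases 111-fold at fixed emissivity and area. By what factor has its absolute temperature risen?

factor ≈ 3.25

P ∝ T⁴ ⇒ T ∝ P^(1/4), so T scales by (111)^(1/4) = 3.25.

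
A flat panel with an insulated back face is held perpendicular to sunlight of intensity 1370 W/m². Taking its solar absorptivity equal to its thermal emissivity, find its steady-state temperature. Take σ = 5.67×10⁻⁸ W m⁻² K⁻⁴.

Absorbed flux αS = emitted flux εσT⁴ (one radiating face); with α = ε, T = (S/σ)^(1/4).
T = (1370 / 5.67×10⁻⁸)^(1/4) = (2.42×10^10)^(1/4).
T = 394 K.

T ≈ 394 K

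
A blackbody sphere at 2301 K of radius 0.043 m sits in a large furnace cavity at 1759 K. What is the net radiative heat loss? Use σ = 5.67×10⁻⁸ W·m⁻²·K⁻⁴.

A = 4πr² = 4π × (0.043)² = 0.0232 m².
Q = σA(T⁴ − T_s⁴). T⁴ − T_s⁴ = (2301)⁴ − (1759)⁴ = 2.80×10^13 − 9.57×10^12 = 1.85×10^13 K⁴.
Q = 5.67×10⁻⁸ × 0.0232 × 1.85×10^13 = 24300 W.

Q ≈ 24300 W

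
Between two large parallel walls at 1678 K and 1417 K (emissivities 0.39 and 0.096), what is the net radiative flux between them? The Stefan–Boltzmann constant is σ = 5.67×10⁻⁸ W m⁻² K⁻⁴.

For two large parallel gray plates, q = σ(T₁⁴ − T₂⁴) / (1/ε₁ + 1/ε₂ − 1).
1/ε₁ + 1/ε₂ − 1 = 1/0.39 + 1/0.096 − 1 = 11.98.
T₁⁴ − T₂⁴ = 7.93×10^12 − 4.03×10^12 = 3.90×10^12 K⁴.
q = 5.67×10⁻⁸ × 3.90×10^12 / 11.98 = 18400 W/m².

q ≈ 18400 W/m²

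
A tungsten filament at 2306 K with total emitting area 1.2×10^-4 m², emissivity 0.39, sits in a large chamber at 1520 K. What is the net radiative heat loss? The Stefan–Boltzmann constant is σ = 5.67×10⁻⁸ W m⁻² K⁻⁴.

Q = εσA(T⁴ − T_s⁴). T⁴ − T_s⁴ = (2306)⁴ − (1520)⁴ = 2.83×10^13 − 5.34×10^12 = 2.29×10^13 K⁴.
Q = 0.39 × 5.67×10⁻⁸ × 1.20×10^-4 × 2.29×10^13 = 60.9 W.

Q ≈ 60.9 W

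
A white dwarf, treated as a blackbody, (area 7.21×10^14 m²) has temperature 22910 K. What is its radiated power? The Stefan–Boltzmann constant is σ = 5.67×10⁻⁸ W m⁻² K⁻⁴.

P = σAT⁴ = 5.67×10⁻⁸ × 7.21×10^14 × (22910)⁴ = 5.67×10⁻⁸ × 7.21×10^14 × 2.75×10^17.
P = 1.13×10^25 W.

P ≈ 1.13×10^25 W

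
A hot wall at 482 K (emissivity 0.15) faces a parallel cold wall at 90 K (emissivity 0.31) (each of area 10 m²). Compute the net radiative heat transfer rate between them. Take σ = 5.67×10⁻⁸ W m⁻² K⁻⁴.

For two large parallel gray plates, q = σ(T₁⁴ − T₂⁴) / (1/ε₁ + 1/ε₂ − 1).
1/ε₁ + 1/ε₂ − 1 = 1/0.15 + 1/0.31 − 1 = 8.892.
T₁⁴ − T₂⁴ = 5.40×10^10 − 6.56×10^7 = 5.39×10^10 K⁴.
q = 5.67×10⁻⁸ × 5.39×10^10 / 8.892 = 344 W/m².
Q = q·A = 344 × 10 = 3440 W.

Q ≈ 3440 W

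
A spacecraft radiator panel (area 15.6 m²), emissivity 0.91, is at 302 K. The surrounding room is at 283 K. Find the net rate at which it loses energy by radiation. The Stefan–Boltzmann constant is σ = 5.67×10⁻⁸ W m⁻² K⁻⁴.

Q = εσA(T⁴ − T_s⁴). T⁴ − T_s⁴ = (302)⁴ − (283)⁴ = 8.32×10^9 − 6.41×10^9 = 1.90×10^9 K⁴.
Q = 0.91 × 5.67×10⁻⁸ × 15.6 × 1.90×10^9 = 1530 W.

Q ≈ 1530 W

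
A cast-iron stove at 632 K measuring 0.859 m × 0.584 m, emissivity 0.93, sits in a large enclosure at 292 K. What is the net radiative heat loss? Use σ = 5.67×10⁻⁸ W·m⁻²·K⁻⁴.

A = 0.859 × 0.584 = 0.502 m².
Q = εσA(T⁴ − T_s⁴). T⁴ − T_s⁴ = (632)⁴ − (292)⁴ = 1.60×10^11 − 7.27×10^9 = 1.52×10^11 K⁴.
Q = 0.93 × 5.67×10⁻⁸ × 0.502 × 1.52×10^11 = 4030 W.

Q ≈ 4030 W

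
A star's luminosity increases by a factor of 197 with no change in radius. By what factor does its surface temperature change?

factor ≈ 3.75

P ∝ T⁴ ⇒ T ∝ P^(1/4), so T scales by (197)^(1/4) = 3.75.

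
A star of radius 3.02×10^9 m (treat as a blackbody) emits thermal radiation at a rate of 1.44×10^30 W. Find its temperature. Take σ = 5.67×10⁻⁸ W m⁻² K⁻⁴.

T ≈ 21700 K

A = 4πr² = 4π × (3.02×10^9)² = 1.15×10^20 m².
From P = σAT⁴, T = (P / σA)^(1/4) = (1.44×10^30 / (5.67×10⁻⁸ × 1.15×10^20))^(1/4).
T = (2.22×10^17)^(1/4) = 21700 K.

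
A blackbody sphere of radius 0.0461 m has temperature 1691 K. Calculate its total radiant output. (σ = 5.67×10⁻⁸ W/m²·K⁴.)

A = 4πr² = 4π × (0.0461)² = 0.0267 m².
P = σAT⁴ = 5.67×10⁻⁸ × 0.0267 × (1691)⁴ = 5.67×10⁻⁸ × 0.0267 × 8.18×10^12.
P = 12400 W.

P ≈ 12400 W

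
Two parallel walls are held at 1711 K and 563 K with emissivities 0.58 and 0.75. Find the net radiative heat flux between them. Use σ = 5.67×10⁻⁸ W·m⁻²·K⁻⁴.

For two large parallel gray plates, q = σ(T₁⁴ − T₂⁴) / (1/ε₁ + 1/ε₂ − 1).
1/ε₁ + 1/ε₂ − 1 = 1/0.58 + 1/0.75 − 1 = 2.057.
T₁⁴ − T₂⁴ = 8.57×10^12 − 1.00×10^11 = 8.47×10^12 K⁴.
q = 5.67×10⁻⁸ × 8.47×10^12 / 2.057 = 2.33×10^5 W/m².

q ≈ 2.33×10^5 W/m²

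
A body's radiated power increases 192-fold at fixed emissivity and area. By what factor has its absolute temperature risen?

P ∝ T⁴ ⇒ T ∝ P^(1/4), so T scales by (192)^(1/4) = 3.72.

factor ≈ 3.72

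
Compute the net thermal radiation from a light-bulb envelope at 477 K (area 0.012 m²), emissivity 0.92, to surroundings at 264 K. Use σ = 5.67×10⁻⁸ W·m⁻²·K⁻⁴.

Q ≈ 29.4 W

Q = εσA(T⁴ − T_s⁴). T⁴ − T_s⁴ = (477)⁴ − (264)⁴ = 5.18×10^10 − 4.86×10^9 = 4.69×10^10 K⁴.
Q = 0.92 × 5.67×10⁻⁸ × 0.0120 × 4.69×10^10 = 29.4 W.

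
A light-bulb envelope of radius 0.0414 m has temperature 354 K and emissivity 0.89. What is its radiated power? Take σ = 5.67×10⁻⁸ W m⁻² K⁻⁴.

A = 4πr² = 4π × (0.0414)² = 0.0215 m².
P = εσAT⁴ = 0.89 × 5.67×10⁻⁸ × 0.0215 × (354)⁴ = 0.89 × 5.67×10⁻⁸ × 0.0215 × 1.57×10^10.
P = 17.1 W.

P ≈ 17.1 W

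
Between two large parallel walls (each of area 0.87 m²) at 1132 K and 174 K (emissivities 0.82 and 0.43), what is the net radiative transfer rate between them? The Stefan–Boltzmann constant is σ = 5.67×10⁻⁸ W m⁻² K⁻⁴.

Q ≈ 31800 W

For two large parallel gray plates, q = σ(T₁⁴ − T₂⁴) / (1/ε₁ + 1/ε₂ − 1).
1/ε₁ + 1/ε₂ − 1 = 1/0.82 + 1/0.43 − 1 = 2.545.
T₁⁴ − T₂⁴ = 1.64×10^12 − 9.17×10^8 = 1.64×10^12 K⁴.
q = 5.67×10⁻⁸ × 1.64×10^12 / 2.545 = 36600 W/m².
Q = q·A = 36600 × 0.87 = 31800 W.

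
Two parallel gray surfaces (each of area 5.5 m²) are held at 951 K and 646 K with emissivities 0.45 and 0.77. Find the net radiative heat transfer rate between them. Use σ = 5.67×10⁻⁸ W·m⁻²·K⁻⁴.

For two large parallel gray plates, q = σ(T₁⁴ − T₂⁴) / (1/ε₁ + 1/ε₂ − 1).
1/ε₁ + 1/ε₂ − 1 = 1/0.45 + 1/0.77 − 1 = 2.521.
T₁⁴ − T₂⁴ = 8.18×10^11 − 1.74×10^11 = 6.44×10^11 K⁴.
q = 5.67×10⁻⁸ × 6.44×10^11 / 2.521 = 14500 W/m².
Q = q·A = 14500 × 5.5 = 79600 W.

Q ≈ 79600 W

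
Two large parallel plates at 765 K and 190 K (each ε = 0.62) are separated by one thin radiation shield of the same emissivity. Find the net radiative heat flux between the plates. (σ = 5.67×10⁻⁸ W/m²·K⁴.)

Each of the 2 gaps contributes resistance (2/ε − 1) = 2/0.62 − 1 = 2.226; total = 4.452.
q = σ(T₁⁴ − T₂⁴) / 4.452 = 5.67×10⁻⁸ × 3.41×10^11 / 4.452 = 4350 W/m².

q ≈ 4350 W/m²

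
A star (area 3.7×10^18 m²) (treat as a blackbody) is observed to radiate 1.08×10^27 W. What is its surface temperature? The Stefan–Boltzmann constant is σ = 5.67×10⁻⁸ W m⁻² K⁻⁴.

From P = σAT⁴, T = (P / σA)^(1/4) = (1.08×10^27 / (5.67×10⁻⁸ × 3.70×10^18))^(1/4).
T = (5.15×10^15)^(1/4) = 8470 K.

T ≈ 8470 K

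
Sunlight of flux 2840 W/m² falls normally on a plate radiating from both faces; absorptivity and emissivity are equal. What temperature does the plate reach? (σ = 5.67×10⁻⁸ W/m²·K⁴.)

Absorbed flux αS = emitted flux 2εσT⁴ per unit area; with α = ε this gives T = (S/2σ)^(1/4).
T = (2840 / (2 × 5.67×10⁻⁸))^(1/4) = (2.50×10^10)^(1/4).
T = 398 K.

T ≈ 398 K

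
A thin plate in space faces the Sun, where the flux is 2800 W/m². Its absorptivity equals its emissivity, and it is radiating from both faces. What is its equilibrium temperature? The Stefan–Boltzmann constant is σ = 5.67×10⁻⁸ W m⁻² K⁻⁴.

Absorbed flux αS = emitted flux 2εσT⁴ per unit area; with α = ε this gives T = (S/2σ)^(1/4).
T = (2800 / (2 × 5.67×10⁻⁸))^(1/4) = (2.47×10^10)^(1/4).
T = 396 K.

T ≈ 396 K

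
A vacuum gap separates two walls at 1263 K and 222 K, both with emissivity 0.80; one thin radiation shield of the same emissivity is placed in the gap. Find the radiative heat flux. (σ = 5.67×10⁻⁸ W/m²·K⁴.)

q ≈ 48000 W/m²

Each of the 2 gaps contributes resistance (2/ε − 1) = 2/0.80 − 1 = 1.500; total = 3.000.
q = σ(T₁⁴ − T₂⁴) / 3.000 = 5.67×10⁻⁸ × 2.54×10^12 / 3.000 = 48000 W/m².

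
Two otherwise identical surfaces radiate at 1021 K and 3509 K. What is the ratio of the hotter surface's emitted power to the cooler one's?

ratio ≈ 140

P ∝ T⁴, so the ratio is (3509/1021)⁴ = (3.437)⁴ = 140.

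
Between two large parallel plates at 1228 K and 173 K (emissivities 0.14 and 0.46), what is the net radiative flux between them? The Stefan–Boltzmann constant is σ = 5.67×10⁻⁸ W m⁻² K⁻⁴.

For two large parallel gray plates, q = σ(T₁⁴ − T₂⁴) / (1/ε₁ + 1/ε₂ − 1).
1/ε₁ + 1/ε₂ − 1 = 1/0.14 + 1/0.46 − 1 = 8.317.
T₁⁴ − T₂⁴ = 2.27×10^12 − 8.96×10^8 = 2.27×10^12 K⁴.
q = 5.67×10⁻⁸ × 2.27×10^12 / 8.317 = 15500 W/m².

q ≈ 15500 W/m²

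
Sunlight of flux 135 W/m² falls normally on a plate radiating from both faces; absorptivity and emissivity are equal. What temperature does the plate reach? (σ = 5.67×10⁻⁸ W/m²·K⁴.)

Absorbed flux αS = emitted flux 2εσT⁴ per unit area; with α = ε this gives T = (S/2σ)^(1/4).
T = (135 / (2 × 5.67×10⁻⁸))^(1/4) = (1.19×10^9)^(1/4).
T = 186 K.

T ≈ 186 K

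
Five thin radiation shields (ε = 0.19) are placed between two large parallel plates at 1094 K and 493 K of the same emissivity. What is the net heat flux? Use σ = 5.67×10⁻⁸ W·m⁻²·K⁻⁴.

q ≈ 1360 W/m²

Each of the 6 gaps contributes resistance (2/ε − 1) = 2/0.19 − 1 = 9.526; total = 57.16.
q = σ(T₁⁴ − T₂⁴) / 57.16 = 5.67×10⁻⁸ × 1.37×10^12 / 57.16 = 1360 W/m².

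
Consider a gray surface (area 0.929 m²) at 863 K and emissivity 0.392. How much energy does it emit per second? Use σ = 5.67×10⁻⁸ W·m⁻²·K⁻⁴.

P ≈ 11500 W

Stefan–Boltzmann: P = εσAT⁴ = 0.392 × 5.67×10⁻⁸ × 0.929 × (863)⁴ = 0.392 × 5.67×10⁻⁸ × 0.929 × 5.55×10^11.
P = 11500 W.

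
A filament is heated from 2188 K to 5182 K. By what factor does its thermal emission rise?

ratio ≈ 31.5

P ∝ T⁴, so the ratio is (5182/2188)⁴ = (2.368)⁴ = 31.5.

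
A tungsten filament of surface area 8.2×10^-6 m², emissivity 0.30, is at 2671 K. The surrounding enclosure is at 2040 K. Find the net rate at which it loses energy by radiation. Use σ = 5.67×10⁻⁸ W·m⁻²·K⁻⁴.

Q = εσA(T⁴ − T_s⁴). T⁴ − T_s⁴ = (2671)⁴ − (2040)⁴ = 5.09×10^13 − 1.73×10^13 = 3.36×10^13 K⁴.
Q = 0.30 × 5.67×10⁻⁸ × 8.20×10^-6 × 3.36×10^13 = 4.68 W.

Q ≈ 4.68 W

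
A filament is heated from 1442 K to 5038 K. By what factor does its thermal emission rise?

ratio ≈ 149

P ∝ T⁴, so the ratio is (5038/1442)⁴ = (3.494)⁴ = 149.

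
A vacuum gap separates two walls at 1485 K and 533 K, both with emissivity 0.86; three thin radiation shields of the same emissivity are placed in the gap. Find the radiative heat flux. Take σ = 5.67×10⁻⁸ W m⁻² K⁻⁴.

Each of the 4 gaps contributes resistance (2/ε − 1) = 2/0.86 − 1 = 1.326; total = 5.302.
q = σ(T₁⁴ − T₂⁴) / 5.302 = 5.67×10⁻⁸ × 4.78×10^12 / 5.302 = 51100 W/m².

q ≈ 51100 W/m²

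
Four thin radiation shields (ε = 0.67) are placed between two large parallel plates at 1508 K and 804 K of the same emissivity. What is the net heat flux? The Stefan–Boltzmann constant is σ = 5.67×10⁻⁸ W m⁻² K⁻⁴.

Each of the 5 gaps contributes resistance (2/ε − 1) = 2/0.67 − 1 = 1.985; total = 9.925.
q = σ(T₁⁴ − T₂⁴) / 9.925 = 5.67×10⁻⁸ × 4.75×10^12 / 9.925 = 27200 W/m².

q ≈ 27200 W/m²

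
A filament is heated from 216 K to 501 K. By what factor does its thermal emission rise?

P ∝ T⁴, so the ratio is (501/216)⁴ = (2.319)⁴ = 28.9.

ratio ≈ 28.9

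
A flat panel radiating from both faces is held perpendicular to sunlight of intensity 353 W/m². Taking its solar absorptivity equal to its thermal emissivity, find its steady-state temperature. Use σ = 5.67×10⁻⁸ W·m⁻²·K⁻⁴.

T ≈ 236 K

Absorbed flux αS = emitted flux 2εσT⁴ per unit area; with α = ε this gives T = (S/2σ)^(1/4).
T = (353 / (2 × 5.67×10⁻⁸))^(1/4) = (3.11×10^9)^(1/4).
T = 236 K.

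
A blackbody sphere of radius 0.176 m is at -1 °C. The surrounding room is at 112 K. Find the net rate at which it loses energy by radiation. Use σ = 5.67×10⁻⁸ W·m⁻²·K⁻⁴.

Q ≈ 117 W

A = 4πr² = 4π × (0.176)² = 0.389 m².
Convert: -1 °C = 272 K.
Q = σA(T⁴ − T_s⁴). T⁴ − T_s⁴ = (272)⁴ − (112)⁴ = 5.47×10^9 − 1.57×10^8 = 5.32×10^9 K⁴.
Q = 5.67×10⁻⁸ × 0.389 × 5.32×10^9 = 117 W.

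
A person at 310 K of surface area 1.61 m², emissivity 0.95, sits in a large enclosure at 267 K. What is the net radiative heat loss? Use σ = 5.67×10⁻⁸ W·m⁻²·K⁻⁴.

Q ≈ 360 W

Q = εσA(T⁴ − T_s⁴). T⁴ − T_s⁴ = (310)⁴ − (267)⁴ = 9.24×10^9 − 5.08×10^9 = 4.15×10^9 K⁴.
Q = 0.95 × 5.67×10⁻⁸ × 1.61 × 4.15×10^9 = 360 W.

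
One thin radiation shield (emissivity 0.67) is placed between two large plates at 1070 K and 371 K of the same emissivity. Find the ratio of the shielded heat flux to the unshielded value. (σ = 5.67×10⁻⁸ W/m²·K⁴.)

ratio ≈ 0.500

With N identical shields there are N+1 = 2 gaps in series, each with the same radiative resistance, so the flux falls to 1/(N+1) of its unshielded value.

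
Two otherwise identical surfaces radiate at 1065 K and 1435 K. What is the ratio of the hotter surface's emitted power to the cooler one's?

ratio ≈ 3.30

P ∝ T⁴, so the ratio is (1435/1065)⁴ = (1.347)⁴ = 3.30.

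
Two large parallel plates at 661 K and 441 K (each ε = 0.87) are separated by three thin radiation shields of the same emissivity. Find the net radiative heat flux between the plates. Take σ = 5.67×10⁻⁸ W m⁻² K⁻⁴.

Each of the 4 gaps contributes resistance (2/ε − 1) = 2/0.87 − 1 = 1.299; total = 5.195.
q = σ(T₁⁴ − T₂⁴) / 5.195 = 5.67×10⁻⁸ × 1.53×10^11 / 5.195 = 1670 W/m².

q ≈ 1670 W/m²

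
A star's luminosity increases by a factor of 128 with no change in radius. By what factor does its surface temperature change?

P ∝ T⁴ ⇒ T ∝ P^(1/4), so T scales by (128)^(1/4) = 3.36.

factor ≈ 3.36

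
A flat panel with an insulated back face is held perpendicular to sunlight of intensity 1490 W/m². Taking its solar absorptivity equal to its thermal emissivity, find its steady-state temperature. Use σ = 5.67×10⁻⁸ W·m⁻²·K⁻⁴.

Absorbed flux αS = emitted flux εσT⁴ (one radiating face); with α = ε, T = (S/σ)^(1/4).
T = (1490 / 5.67×10⁻⁸)^(1/4) = (2.63×10^10)^(1/4).
T = 403 K.

T ≈ 403 K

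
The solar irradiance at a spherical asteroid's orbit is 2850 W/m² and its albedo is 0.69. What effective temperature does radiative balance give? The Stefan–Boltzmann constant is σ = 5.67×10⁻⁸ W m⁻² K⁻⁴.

Power absorbed = (1−a)S·πR²; power emitted = 4πR²σT⁴. Equating and cancelling πR²:
T = ((1−a)S / 4σ)^(1/4) = (884 / (4 × 5.67×10⁻⁸))^(1/4) = (3.90×10^9)^(1/4).
T = 250 K.

T ≈ 250 K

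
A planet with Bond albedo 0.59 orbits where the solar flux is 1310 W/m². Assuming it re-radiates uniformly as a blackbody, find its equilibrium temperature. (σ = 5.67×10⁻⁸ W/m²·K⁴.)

T ≈ 221 K

Power absorbed = (1−a)S·πR²; power emitted = 4πR²σT⁴. Equating and cancelling πR²:
T = ((1−a)S / 4σ)^(1/4) = (537 / (4 × 5.67×10⁻⁸))^(1/4) = (2.37×10^9)^(1/4).
T = 221 K.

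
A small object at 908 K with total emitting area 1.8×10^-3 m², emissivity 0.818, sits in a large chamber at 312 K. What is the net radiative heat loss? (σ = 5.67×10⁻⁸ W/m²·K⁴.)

Q = εσA(T⁴ − T_s⁴). T⁴ − T_s⁴ = (908)⁴ − (312)⁴ = 6.80×10^11 − 9.48×10^9 = 6.70×10^11 K⁴.
Q = 0.818 × 5.67×10⁻⁸ × 1.80×10^-3 × 6.70×10^11 = 56.0 W.

Q ≈ 56.0 W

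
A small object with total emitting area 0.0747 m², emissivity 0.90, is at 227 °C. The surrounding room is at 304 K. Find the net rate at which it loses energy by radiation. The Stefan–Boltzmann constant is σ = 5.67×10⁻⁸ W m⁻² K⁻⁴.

Q ≈ 206 W

Convert: 227 °C = 500 K.
Q = εσA(T⁴ − T_s⁴). T⁴ − T_s⁴ = (500)⁴ − (304)⁴ = 6.25×10^10 − 8.54×10^9 = 5.40×10^10 K⁴.
Q = 0.90 × 5.67×10⁻⁸ × 0.0747 × 5.40×10^10 = 206 W.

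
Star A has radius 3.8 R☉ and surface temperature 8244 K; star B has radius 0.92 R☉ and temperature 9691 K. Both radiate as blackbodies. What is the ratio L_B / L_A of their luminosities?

L = 4πR²σT⁴ ∝ R²T⁴, so L_B/L_A = (0.92/3.8)² × (9691/8244)⁴ = 0.0586 × 1.91 = 0.112.

L_B/L_A ≈ 0.112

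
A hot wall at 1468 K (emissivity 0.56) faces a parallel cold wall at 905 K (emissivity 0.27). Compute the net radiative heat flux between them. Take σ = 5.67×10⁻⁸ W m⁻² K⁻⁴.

For two large parallel gray plates, q = σ(T₁⁴ − T₂⁴) / (1/ε₁ + 1/ε₂ − 1).
1/ε₁ + 1/ε₂ − 1 = 1/0.56 + 1/0.27 − 1 = 4.489.
T₁⁴ − T₂⁴ = 4.64×10^12 − 6.71×10^11 = 3.97×10^12 K⁴.
q = 5.67×10⁻⁸ × 3.97×10^12 / 4.489 = 50200 W/m².

q ≈ 50200 W/m²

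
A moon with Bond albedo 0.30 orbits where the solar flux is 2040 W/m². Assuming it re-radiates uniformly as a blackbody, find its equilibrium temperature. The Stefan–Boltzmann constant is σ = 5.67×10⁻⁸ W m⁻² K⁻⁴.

T ≈ 282 K

Power absorbed = (1−a)S·πR²; power emitted = 4πR²σT⁴. Equating and cancelling πR²:
T = ((1−a)S / 4σ)^(1/4) = (1430 / (4 × 5.67×10⁻⁸))^(1/4) = (6.30×10^9)^(1/4).
T = 282 K.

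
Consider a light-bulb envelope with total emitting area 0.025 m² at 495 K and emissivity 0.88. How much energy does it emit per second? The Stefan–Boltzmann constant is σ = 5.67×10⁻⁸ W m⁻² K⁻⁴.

P ≈ 74.9 W

Stefan–Boltzmann: P = εσAT⁴ = 0.88 × 5.67×10⁻⁸ × 0.0250 × (495)⁴ = 0.88 × 5.67×10⁻⁸ × 0.0250 × 6.00×10^10.
P = 74.9 W.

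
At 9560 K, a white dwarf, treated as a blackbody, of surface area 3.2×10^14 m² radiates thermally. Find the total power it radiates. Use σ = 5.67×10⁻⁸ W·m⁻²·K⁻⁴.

P ≈ 1.52×10^23 W

P = σAT⁴ = 5.67×10⁻⁸ × 3.20×10^14 × (9560)⁴ = 5.67×10⁻⁸ × 3.20×10^14 × 8.35×10^15.
P = 1.52×10^23 W.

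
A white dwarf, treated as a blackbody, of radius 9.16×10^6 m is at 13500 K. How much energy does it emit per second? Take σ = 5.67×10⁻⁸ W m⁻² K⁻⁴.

P ≈ 1.99×10^24 W

A = 4πr² = 4π × (9.16×10^6)² = 1.05×10^15 m².
P = σAT⁴ = 5.67×10⁻⁸ × 1.05×10^15 × (13500)⁴ = 5.67×10⁻⁸ × 1.05×10^15 × 3.32×10^16.
P = 1.99×10^24 W.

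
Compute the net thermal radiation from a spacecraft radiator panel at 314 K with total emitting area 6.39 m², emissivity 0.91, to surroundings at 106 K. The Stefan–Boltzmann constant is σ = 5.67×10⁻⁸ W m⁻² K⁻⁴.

Q = εσA(T⁴ − T_s⁴). T⁴ − T_s⁴ = (314)⁴ − (106)⁴ = 9.72×10^9 − 1.26×10^8 = 9.59×10^9 K⁴.
Q = 0.91 × 5.67×10⁻⁸ × 6.39 × 9.59×10^9 = 3160 W.

Q ≈ 3160 W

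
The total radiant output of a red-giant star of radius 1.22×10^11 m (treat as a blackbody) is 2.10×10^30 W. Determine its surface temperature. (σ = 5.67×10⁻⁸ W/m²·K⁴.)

T ≈ 3750 K

A = 4πr² = 4π × (1.22×10^11)² = 1.87×10^23 m².
From P = σAT⁴, T = (P / σA)^(1/4) = (2.10×10^30 / (5.67×10⁻⁸ × 1.87×10^23))^(1/4).
T = (1.98×10^14)^(1/4) = 3750 K.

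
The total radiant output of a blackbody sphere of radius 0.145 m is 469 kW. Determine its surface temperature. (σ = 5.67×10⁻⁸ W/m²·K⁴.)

T ≈ 2370 K

A = 4πr² = 4π × (0.145)² = 0.264 m².
From P = σAT⁴, T = (P / σA)^(1/4) = (4.69×10^5 / (5.67×10⁻⁸ × 0.264))^(1/4).
T = (3.13×10^13)^(1/4) = 2370 K.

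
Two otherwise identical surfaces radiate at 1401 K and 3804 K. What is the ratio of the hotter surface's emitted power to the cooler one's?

P ∝ T⁴, so the ratio is (3804/1401)⁴ = (2.715)⁴ = 54.4.

ratio ≈ 54.4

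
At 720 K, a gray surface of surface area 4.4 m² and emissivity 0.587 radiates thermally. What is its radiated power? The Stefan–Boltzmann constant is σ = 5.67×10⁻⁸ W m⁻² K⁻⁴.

P ≈ 39400 W

P = εσAT⁴ = 0.587 × 5.67×10⁻⁸ × 4.40 × (720)⁴ = 0.587 × 5.67×10⁻⁸ × 4.40 × 2.69×10^11.
P = 39400 W.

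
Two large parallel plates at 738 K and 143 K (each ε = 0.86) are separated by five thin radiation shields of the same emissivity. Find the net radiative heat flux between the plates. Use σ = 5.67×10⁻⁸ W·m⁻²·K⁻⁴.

q ≈ 2110 W/m²

Each of the 6 gaps contributes resistance (2/ε − 1) = 2/0.86 − 1 = 1.326; total = 7.953.
q = σ(T₁⁴ − T₂⁴) / 7.953 = 5.67×10⁻⁸ × 2.96×10^11 / 7.953 = 2110 W/m².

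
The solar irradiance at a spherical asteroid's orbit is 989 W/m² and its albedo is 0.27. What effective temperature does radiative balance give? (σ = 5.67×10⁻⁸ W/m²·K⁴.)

Power absorbed = (1−a)S·πR²; power emitted = 4πR²σT⁴. Equating and cancelling πR²:
T = ((1−a)S / 4σ)^(1/4) = (722 / (4 × 5.67×10⁻⁸))^(1/4) = (3.18×10^9)^(1/4).
T = 238 K.

T ≈ 238 K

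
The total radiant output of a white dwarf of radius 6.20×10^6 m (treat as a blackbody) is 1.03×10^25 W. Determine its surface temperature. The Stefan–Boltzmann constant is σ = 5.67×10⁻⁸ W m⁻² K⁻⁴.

T ≈ 24800 K

A = 4πr² = 4π × (6.20×10^6)² = 4.83×10^14 m².
From P = σAT⁴, T = (P / σA)^(1/4) = (1.03×10^25 / (5.67×10⁻⁸ × 4.83×10^14))^(1/4).
T = (3.76×10^17)^(1/4) = 24800 K.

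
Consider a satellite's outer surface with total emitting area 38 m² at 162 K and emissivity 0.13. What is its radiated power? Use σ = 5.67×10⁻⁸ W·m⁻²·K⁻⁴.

P ≈ 193 W

Stefan–Boltzmann: P = εσAT⁴ = 0.13 × 5.67×10⁻⁸ × 38.0 × (162)⁴ = 0.13 × 5.67×10⁻⁸ × 38.0 × 6.89×10^8.
P = 193 W.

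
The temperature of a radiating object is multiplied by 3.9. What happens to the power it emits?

factor ≈ 231

P ∝ T⁴, so the power scales as (3.9)⁴ = 231.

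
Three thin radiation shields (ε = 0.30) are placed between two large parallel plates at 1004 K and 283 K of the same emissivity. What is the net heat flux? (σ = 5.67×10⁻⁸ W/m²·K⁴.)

Each of the 4 gaps contributes resistance (2/ε − 1) = 2/0.30 − 1 = 5.667; total = 22.67.
q = σ(T₁⁴ − T₂⁴) / 22.67 = 5.67×10⁻⁸ × 1.01×10^12 / 22.67 = 2530 W/m².

q ≈ 2530 W/m²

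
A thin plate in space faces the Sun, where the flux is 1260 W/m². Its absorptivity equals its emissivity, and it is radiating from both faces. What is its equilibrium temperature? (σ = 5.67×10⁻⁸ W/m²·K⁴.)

T ≈ 325 K

Absorbed flux αS = emitted flux 2εσT⁴ per unit area; with α = ε this gives T = (S/2σ)^(1/4).
T = (1260 / (2 × 5.67×10⁻⁸))^(1/4) = (1.11×10^10)^(1/4).
T = 325 K.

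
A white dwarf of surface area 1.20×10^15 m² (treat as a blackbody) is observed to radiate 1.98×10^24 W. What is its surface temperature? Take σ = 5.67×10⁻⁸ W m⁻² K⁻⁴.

From P = σAT⁴, T = (P / σA)^(1/4) = (1.98×10^24 / (5.67×10⁻⁸ × 1.20×10^15))^(1/4).
T = (2.91×10^16)^(1/4) = 13100 K.

T ≈ 13100 K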